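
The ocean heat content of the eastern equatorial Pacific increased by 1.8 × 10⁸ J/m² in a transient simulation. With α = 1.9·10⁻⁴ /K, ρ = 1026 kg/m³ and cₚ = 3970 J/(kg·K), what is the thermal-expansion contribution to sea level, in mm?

Δh ≈ 8.4 mm

Δh = αQ/(ρcₚ) = 1.9×10⁻⁴ × 1.8×10⁸ / (1026 × 3970) ≈ 0.0083963 m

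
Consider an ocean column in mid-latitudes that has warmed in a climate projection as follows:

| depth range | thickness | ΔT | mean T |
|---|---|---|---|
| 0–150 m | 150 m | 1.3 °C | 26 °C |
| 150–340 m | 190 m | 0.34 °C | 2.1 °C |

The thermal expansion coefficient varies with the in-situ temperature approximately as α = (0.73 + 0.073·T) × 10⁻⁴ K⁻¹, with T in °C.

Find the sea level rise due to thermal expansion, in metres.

Layer 1: α = (0.73 + 0.073×26)×10⁻⁴ = 2.628×10⁻⁴ K⁻¹
Layer 2: α = (0.73 + 0.073×2.1)×10⁻⁴ = 0.8833×10⁻⁴ K⁻¹
Layer 1: 150 × 2.628×10⁻⁴ × 1.3 = 0.051246 m
0.34 × 0.8833×10⁻⁴ × 190 = 0.005706118 m
Δh = 0.051246 + 0.005706118 = 0.056952118 m

0.057 m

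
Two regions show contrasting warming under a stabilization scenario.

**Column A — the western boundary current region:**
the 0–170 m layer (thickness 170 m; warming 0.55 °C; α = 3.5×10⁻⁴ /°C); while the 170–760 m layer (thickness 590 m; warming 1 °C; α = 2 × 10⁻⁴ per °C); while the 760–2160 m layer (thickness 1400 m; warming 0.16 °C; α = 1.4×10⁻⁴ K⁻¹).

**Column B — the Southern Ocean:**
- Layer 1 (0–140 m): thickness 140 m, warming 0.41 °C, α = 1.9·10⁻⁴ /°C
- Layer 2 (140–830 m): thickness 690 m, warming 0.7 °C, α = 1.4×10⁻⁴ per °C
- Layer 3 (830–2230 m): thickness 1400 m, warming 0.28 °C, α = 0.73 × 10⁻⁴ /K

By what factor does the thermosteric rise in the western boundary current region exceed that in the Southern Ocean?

≈ 1.70×

A 0.55 × 170 × 3.5×10⁻⁴ = 0.032725 m
A 1 × 590 × 2×10⁻⁴ = 0.11800 m
A 760–2160 m: 1400 × 1.4×10⁻⁴ × 0.16 = 0.03136 m
A total: 0.182085 m
B 0–140 m: 140 × 0.41 × 1.9×10⁻⁴ = 0.010906 m
B Layer 2: 690 × 1.4×10⁻⁴ × 0.7 = 0.06762 m
B 0.28 × 1400 × 0.73×10⁻⁴ = 0.028616 m
B total: 0.107142 m
Ratio: 0.182085 / 0.107142 ≈ 1.699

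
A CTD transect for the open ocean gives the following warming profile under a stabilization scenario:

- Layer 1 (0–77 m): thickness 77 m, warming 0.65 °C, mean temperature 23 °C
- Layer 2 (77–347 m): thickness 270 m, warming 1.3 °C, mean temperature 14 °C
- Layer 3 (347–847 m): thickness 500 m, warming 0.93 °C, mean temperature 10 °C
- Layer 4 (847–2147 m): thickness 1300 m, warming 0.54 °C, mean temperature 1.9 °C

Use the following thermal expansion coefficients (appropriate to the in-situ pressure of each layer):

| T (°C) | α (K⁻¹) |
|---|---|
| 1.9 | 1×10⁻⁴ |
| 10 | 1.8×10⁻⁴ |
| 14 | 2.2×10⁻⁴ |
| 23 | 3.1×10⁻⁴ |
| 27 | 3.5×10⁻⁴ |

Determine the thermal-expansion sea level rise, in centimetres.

Layer 1 at 23 °C → α = 3.1×10⁻⁴ K⁻¹
Layer 2 at 14 °C → α = 2.2×10⁻⁴ K⁻¹
Layer 3 at 10 °C → α = 1.8×10⁻⁴ K⁻¹
Layer 4 at 1.9 °C → α = 1×10⁻⁴ K⁻¹
0–77 m: 77 × 0.65 × 3.1×10⁻⁴ = 0.0155155 m
1.3 × 270 × 2.2×10⁻⁴ = 0.07722 m
0.93 × 500 × 1.8×10⁻⁴ = 0.08370 m
Layer 4: 1300 × 0.54 × 1×10⁻⁴ = 0.07020 m
Δh = 0.0155155 + 0.07722 + 0.08370 + 0.07020 = 0.2466355 m

25 cm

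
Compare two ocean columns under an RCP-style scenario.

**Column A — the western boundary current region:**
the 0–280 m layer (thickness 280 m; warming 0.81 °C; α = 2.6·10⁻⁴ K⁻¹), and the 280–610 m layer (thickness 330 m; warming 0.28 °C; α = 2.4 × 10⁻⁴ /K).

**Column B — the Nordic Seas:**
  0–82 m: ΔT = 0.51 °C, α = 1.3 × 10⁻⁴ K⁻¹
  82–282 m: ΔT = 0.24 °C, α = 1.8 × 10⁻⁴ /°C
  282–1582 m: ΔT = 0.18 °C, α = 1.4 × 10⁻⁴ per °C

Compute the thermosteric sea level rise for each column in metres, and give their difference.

A Layer 1: 0.81 × 2.6×10⁻⁴ × 280 = 0.058968 m
A Layer 2: 2.4×10⁻⁴ × 0.28 × 330 = 0.022176 m
A total: 0.081144 m
B 1.3×10⁻⁴ × 82 × 0.51 = 0.0054366 m
B 200 × 1.8×10⁻⁴ × 0.24 = 0.00864 m
B 282–1582 m: 1300 × 0.18 × 1.4×10⁻⁴ = 0.03276 m
B total: 0.0468366 m
Difference: 0.081144 − 0.0468366 = 0.0343074 m

Δh_A ≈ 0.081 m, Δh_B ≈ 0.047 m; difference ≈ 0.034 m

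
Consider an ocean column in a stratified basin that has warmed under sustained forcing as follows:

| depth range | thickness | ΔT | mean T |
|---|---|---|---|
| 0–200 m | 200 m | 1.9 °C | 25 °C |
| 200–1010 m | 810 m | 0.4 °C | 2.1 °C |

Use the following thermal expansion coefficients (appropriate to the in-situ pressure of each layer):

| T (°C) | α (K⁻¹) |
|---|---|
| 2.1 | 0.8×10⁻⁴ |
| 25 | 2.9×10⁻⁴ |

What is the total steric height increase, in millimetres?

Layer 1 at 25 °C → α = 2.9×10⁻⁴ K⁻¹
Layer 2 at 2.1 °C → α = 0.8×10⁻⁴ K⁻¹
Layer 1: 1.9 × 2.9×10⁻⁴ × 200 = 0.11020 m
200–1010 m: 810 × 0.4 × 0.8×10⁻⁴ = 0.02592 m
Δh = 0.11020 + 0.02592 = 0.13612 m

Δh ≈ 136 mm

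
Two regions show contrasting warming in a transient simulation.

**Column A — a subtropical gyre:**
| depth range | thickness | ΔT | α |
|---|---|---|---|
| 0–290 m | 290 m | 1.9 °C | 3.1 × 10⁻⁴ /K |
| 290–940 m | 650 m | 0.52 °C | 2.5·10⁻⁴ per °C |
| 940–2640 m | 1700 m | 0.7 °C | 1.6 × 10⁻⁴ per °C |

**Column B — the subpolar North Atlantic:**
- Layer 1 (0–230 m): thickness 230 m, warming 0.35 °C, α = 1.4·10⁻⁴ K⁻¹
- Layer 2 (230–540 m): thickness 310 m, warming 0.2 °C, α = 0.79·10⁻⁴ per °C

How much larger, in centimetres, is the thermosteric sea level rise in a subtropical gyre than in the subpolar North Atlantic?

43 cm larger

A 0–290 m: 1.9 × 3.1×10⁻⁴ × 290 = 0.17081 m
A Layer 2: 0.52 × 2.5×10⁻⁴ × 650 = 0.08450 m
A 940–2640 m: 1700 × 1.6×10⁻⁴ × 0.7 = 0.19040 m
A total: 0.44571 m
B 1.4×10⁻⁴ × 0.35 × 230 = 0.01127 m
B Layer 2: 310 × 0.79×10⁻⁴ × 0.2 = 0.004898 m
B total: 0.016168 m
Difference: 0.44571 − 0.016168 = 0.429542 m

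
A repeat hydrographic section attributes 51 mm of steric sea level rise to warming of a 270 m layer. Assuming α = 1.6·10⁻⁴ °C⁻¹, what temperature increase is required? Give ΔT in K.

about 1.18 K

ΔT = Δh/(αH) = 0.051 / (1.6×10⁻⁴ × 270) ≈ 1.181 K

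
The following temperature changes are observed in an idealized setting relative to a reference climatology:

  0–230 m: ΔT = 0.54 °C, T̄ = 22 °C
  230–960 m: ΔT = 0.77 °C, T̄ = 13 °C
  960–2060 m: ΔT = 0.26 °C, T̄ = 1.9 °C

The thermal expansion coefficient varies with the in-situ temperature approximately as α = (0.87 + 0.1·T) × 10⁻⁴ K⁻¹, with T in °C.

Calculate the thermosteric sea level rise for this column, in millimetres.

190 mm of thermosteric rise

Layer 1: α = (0.87 + 0.1×22)×10⁻⁴ = 3.07×10⁻⁴ K⁻¹
Layer 2: α = (0.87 + 0.1×13)×10⁻⁴ = 2.17×10⁻⁴ K⁻¹
Layer 3: α = (0.87 + 0.1×1.9)×10⁻⁴ = 1.06×10⁻⁴ K⁻¹
Layer 1: 230 × 0.54 × 3.07×10⁻⁴ = 0.0381294 m
230–960 m: 730 × 0.77 × 2.17×10⁻⁴ = 0.1219757 m
1100 × 0.26 × 1.06×10⁻⁴ = 0.030316 m
Δh = 0.0381294 + 0.1219757 + 0.030316 = 0.1904211 m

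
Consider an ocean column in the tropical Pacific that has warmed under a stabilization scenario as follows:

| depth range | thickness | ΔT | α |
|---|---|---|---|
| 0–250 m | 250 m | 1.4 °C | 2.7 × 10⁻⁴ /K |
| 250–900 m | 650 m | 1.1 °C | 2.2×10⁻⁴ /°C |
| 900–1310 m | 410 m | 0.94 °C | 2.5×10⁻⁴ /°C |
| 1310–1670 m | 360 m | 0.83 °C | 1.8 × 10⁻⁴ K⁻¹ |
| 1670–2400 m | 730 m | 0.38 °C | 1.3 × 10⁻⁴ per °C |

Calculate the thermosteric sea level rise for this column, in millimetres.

Layer 1: 1.4 × 250 × 2.7×10⁻⁴ = 0.09450 m
650 × 2.2×10⁻⁴ × 1.1 = 0.15730 m
900–1310 m: 2.5×10⁻⁴ × 0.94 × 410 = 0.09635 m
1310–1670 m: 360 × 1.8×10⁻⁴ × 0.83 = 0.053784 m
1670–2400 m: 0.38 × 730 × 1.3×10⁻⁴ = 0.036062 m
Δh = 0.09450 + 0.15730 + 0.09635 + 0.053784 + 0.036062 = 0.437996 m ≈ 438 mm

438 mm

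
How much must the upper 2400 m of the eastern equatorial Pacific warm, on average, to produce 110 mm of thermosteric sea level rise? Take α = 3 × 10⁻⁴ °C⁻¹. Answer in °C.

about 0.15 °C

ΔT = Δh/(αH) = 0.11 / (3×10⁻⁴ × 2400) ≈ 0.1528 °C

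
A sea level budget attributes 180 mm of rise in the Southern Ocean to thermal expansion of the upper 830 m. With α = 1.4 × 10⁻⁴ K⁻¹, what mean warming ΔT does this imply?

ΔT ≈ 1.5 K

ΔT = Δh/(αH) = 0.18 / (1.4×10⁻⁴ × 830) ≈ 1.549 K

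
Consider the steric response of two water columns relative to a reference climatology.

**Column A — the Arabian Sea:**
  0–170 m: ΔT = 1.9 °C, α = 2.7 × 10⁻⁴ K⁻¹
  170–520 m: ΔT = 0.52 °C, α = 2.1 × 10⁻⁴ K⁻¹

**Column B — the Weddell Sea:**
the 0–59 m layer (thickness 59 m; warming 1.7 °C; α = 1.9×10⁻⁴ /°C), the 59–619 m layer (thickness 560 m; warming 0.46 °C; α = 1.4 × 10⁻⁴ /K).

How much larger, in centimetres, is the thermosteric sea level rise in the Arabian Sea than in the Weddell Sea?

A 170 × 2.7×10⁻⁴ × 1.9 = 0.08721 m
A 0.52 × 350 × 2.1×10⁻⁴ = 0.03822 m
A total: 0.12543 m
B 0–59 m: 59 × 1.9×10⁻⁴ × 1.7 = 0.019057 m
B 0.46 × 560 × 1.4×10⁻⁴ = 0.036064 m
B total: 0.055121 m
Difference: 0.12543 − 0.055121 = 0.070309 m

Δh_A − Δh_B ≈ 7.0 cm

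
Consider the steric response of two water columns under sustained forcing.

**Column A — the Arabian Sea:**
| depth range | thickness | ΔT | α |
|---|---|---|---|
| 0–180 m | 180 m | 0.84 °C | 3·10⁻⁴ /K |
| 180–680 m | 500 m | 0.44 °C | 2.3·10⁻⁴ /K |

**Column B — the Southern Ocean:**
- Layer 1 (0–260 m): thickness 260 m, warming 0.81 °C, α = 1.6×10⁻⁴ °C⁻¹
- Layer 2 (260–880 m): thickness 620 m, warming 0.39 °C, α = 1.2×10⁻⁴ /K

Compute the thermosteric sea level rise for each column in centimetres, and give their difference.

A 0–180 m: 180 × 0.84 × 3×10⁻⁴ = 0.04536 m
A 180–680 m: 2.3×10⁻⁴ × 500 × 0.44 = 0.05060 m
A total: 0.09596 m
B 0–260 m: 0.81 × 1.6×10⁻⁴ × 260 = 0.033696 m
B Layer 2: 620 × 0.39 × 1.2×10⁻⁴ = 0.029016 m
B total: 0.062712 m
Difference: 0.09596 − 0.062712 = 0.033248 m

A: 9.6 cm; B: 6.3 cm; difference 3.3 cm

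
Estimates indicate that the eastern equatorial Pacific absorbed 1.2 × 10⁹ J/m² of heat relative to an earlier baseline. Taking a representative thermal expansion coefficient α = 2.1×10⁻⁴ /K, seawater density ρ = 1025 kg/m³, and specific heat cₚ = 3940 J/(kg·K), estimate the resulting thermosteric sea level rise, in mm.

Δh = 62.4 mm

Δh = αQ/(ρcₚ) = 2.1×10⁻⁴ × 1.2×10⁹ / (1025 × 3940) ≈ 0.062399 m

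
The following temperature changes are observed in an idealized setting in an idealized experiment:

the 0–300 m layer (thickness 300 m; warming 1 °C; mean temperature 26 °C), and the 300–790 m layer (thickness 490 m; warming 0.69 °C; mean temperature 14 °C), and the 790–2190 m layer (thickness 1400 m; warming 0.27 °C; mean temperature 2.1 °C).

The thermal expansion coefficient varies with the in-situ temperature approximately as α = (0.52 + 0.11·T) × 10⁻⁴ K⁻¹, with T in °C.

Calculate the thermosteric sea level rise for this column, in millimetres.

Δh ≈ 200 mm

Layer 1: α = (0.52 + 0.11×26)×10⁻⁴ = 3.38×10⁻⁴ K⁻¹
Layer 2: α = (0.52 + 0.11×14)×10⁻⁴ = 2.06×10⁻⁴ K⁻¹
Layer 3: α = (0.52 + 0.11×2.1)×10⁻⁴ = 0.751×10⁻⁴ K⁻¹
Layer 1: 3.38×10⁻⁴ × 300 × 1 = 0.10140 m
Layer 2: 0.69 × 2.06×10⁻⁴ × 490 = 0.0696486 m
0.751×10⁻⁴ × 1400 × 0.27 = 0.0283878 m
Δh = 0.10140 + 0.0696486 + 0.0283878 = 0.1994364 m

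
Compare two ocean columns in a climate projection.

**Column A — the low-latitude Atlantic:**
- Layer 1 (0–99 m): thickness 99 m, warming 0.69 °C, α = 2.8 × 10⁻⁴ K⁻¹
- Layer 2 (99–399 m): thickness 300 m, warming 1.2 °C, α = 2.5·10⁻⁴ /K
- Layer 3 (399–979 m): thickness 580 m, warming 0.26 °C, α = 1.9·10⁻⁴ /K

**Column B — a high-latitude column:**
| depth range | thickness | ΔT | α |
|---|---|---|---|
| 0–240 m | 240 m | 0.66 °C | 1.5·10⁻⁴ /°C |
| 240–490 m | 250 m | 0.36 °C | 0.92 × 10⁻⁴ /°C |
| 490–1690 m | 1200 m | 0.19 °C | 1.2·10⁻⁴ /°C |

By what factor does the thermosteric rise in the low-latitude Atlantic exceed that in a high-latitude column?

A 2.8×10⁻⁴ × 99 × 0.69 = 0.0191268 m
A 300 × 1.2 × 2.5×10⁻⁴ = 0.09000 m
A 399–979 m: 0.26 × 580 × 1.9×10⁻⁴ = 0.028652 m
A total: 0.1377788 m
B 0.66 × 240 × 1.5×10⁻⁴ = 0.02376 m
B 250 × 0.36 × 0.92×10⁻⁴ = 0.00828 m
B 490–1690 m: 1200 × 0.19 × 1.2×10⁻⁴ = 0.02736 m
B total: 0.05940 m
Ratio: 0.1377788 / 0.05940 ≈ 2.320

2.3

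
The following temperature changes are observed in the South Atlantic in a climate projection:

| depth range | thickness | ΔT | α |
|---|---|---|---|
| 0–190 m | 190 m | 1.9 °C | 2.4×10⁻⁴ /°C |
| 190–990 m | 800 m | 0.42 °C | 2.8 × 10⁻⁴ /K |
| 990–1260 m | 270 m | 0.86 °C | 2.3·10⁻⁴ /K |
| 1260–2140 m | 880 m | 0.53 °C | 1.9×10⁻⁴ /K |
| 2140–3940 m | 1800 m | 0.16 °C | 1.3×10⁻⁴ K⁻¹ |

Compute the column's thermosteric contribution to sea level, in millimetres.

1.9 × 190 × 2.4×10⁻⁴ = 0.08664 m
800 × 2.8×10⁻⁴ × 0.42 = 0.09408 m
Layer 3: 0.86 × 270 × 2.3×10⁻⁴ = 0.053406 m
1260–2140 m: 0.53 × 1.9×10⁻⁴ × 880 = 0.088616 m
1.3×10⁻⁴ × 0.16 × 1800 = 0.03744 m
Δh = 0.08664 + 0.09408 + 0.053406 + 0.088616 + 0.03744 = 0.360182 m ≈ 360 mm

360 mm of thermosteric rise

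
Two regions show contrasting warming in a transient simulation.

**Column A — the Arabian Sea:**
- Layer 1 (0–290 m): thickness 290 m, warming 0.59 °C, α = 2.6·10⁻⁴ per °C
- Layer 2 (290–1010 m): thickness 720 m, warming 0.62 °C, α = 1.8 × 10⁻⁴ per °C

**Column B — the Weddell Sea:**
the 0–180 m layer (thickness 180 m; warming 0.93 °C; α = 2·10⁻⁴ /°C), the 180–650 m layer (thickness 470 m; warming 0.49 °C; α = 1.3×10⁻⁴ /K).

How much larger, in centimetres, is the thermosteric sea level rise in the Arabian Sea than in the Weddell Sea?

A 0–290 m: 290 × 2.6×10⁻⁴ × 0.59 = 0.044486 m
A Layer 2: 0.62 × 1.8×10⁻⁴ × 720 = 0.080352 m
A total: 0.124838 m
B 2×10⁻⁴ × 180 × 0.93 = 0.03348 m
B 180–650 m: 0.49 × 470 × 1.3×10⁻⁴ = 0.029939 m
B total: 0.063419 m
Difference: 0.124838 − 0.063419 = 0.061419 m

Δh_A − Δh_B ≈ 6.14 cm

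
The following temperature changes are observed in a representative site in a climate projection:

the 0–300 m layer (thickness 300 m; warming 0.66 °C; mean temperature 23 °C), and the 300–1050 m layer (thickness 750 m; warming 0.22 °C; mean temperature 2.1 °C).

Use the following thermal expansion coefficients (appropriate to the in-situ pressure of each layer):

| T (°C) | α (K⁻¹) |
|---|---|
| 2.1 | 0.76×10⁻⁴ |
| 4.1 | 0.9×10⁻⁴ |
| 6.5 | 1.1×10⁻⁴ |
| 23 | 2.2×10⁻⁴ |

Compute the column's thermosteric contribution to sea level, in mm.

Layer 1 at 23 °C → α = 2.2×10⁻⁴ K⁻¹
Layer 2 at 2.1 °C → α = 0.76×10⁻⁴ K⁻¹
0–300 m: 0.66 × 300 × 2.2×10⁻⁴ = 0.04356 m
300–1050 m: 0.22 × 0.76×10⁻⁴ × 750 = 0.01254 m
Δh = 0.04356 + 0.01254 = 0.05610 m ≈ 56 mm

56 mm of thermosteric rise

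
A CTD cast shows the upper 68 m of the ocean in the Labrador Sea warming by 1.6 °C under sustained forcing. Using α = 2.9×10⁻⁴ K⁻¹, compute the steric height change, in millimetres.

32 mm of thermosteric rise

Δh = αΔT·H = 2.9×10⁻⁴ × 1.6 × 68 = 0.031552 m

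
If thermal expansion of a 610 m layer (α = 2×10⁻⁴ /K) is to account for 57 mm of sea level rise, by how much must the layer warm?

ΔT = Δh/(αH) = 0.057 / (2×10⁻⁴ × 610) ≈ 0.4672 °C

ΔT ≈ 0.47 °C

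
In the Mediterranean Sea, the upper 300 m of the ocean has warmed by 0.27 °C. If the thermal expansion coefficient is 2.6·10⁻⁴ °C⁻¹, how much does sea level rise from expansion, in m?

Δh = αΔT·H = 2.6×10⁻⁴ × 0.27 × 300 = 0.02106 m

Δh = 0.0211 m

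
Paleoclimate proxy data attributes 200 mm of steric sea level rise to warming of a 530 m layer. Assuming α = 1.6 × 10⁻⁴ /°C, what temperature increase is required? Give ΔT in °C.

ΔT ≈ 2.36 °C

ΔT = Δh/(αH) = 0.2 / (1.6×10⁻⁴ × 530) ≈ 2.358 °C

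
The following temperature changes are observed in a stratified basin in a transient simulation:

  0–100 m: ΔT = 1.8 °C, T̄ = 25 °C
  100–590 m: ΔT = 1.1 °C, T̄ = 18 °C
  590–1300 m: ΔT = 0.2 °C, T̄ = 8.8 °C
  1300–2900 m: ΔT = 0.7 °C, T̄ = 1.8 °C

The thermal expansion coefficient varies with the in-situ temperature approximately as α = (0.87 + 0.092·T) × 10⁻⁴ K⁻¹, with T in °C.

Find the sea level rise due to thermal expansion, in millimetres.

333 mm

Layer 1: α = (0.87 + 0.092×25)×10⁻⁴ = 3.17×10⁻⁴ K⁻¹
Layer 2: α = (0.87 + 0.092×18)×10⁻⁴ = 2.526×10⁻⁴ K⁻¹
Layer 3: α = (0.87 + 0.092×8.8)×10⁻⁴ = 1.6796×10⁻⁴ K⁻¹
Layer 4: α = (0.87 + 0.092×1.8)×10⁻⁴ = 1.0356×10⁻⁴ K⁻¹
1.8 × 3.17×10⁻⁴ × 100 = 0.05706 m
Layer 2: 490 × 1.1 × 2.526×10⁻⁴ = 0.1361514 m
590–1300 m: 710 × 1.6796×10⁻⁴ × 0.2 = 0.02385032 m
Layer 4: 1600 × 1.0356×10⁻⁴ × 0.7 = 0.1159872 m
Δh = 0.05706 + 0.1361514 + 0.02385032 + 0.1159872 = 0.33304892 m ≈ 333 mm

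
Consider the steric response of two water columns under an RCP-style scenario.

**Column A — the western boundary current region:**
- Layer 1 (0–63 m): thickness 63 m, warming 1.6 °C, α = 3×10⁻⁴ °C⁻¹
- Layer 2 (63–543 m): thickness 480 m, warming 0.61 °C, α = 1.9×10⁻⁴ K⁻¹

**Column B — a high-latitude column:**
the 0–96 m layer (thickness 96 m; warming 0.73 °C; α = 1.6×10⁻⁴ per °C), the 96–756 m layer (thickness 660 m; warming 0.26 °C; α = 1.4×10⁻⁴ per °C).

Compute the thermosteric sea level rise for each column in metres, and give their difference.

A Layer 1: 3×10⁻⁴ × 1.6 × 63 = 0.03024 m
A Layer 2: 0.61 × 480 × 1.9×10⁻⁴ = 0.055632 m
A total: 0.085872 m
B 0–96 m: 0.73 × 1.6×10⁻⁴ × 96 = 0.0112128 m
B 96–756 m: 660 × 0.26 × 1.4×10⁻⁴ = 0.024024 m
B total: 0.0352368 m
Difference: 0.085872 − 0.0352368 = 0.0506352 m

A: 0.086 m; B: 0.035 m; difference 0.051 m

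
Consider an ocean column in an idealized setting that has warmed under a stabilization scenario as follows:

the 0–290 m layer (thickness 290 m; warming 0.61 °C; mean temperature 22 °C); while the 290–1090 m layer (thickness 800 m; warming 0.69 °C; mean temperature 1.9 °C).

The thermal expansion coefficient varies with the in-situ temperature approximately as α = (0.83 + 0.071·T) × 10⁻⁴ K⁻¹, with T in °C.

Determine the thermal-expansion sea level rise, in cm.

about 9.56 cm

Layer 1: α = (0.83 + 0.071×22)×10⁻⁴ = 2.392×10⁻⁴ K⁻¹
Layer 2: α = (0.83 + 0.071×1.9)×10⁻⁴ = 0.9649×10⁻⁴ K⁻¹
Layer 1: 2.392×10⁻⁴ × 0.61 × 290 = 0.04231448 m
290–1090 m: 0.69 × 800 × 0.9649×10⁻⁴ = 0.05326248 m
Δh = 0.04231448 + 0.05326248 = 0.09557696 m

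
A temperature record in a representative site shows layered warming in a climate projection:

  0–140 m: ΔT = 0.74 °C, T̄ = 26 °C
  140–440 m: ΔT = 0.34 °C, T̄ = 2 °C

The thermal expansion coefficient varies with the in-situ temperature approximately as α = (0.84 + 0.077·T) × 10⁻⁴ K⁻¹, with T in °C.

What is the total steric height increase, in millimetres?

Layer 1: α = (0.84 + 0.077×26)×10⁻⁴ = 2.842×10⁻⁴ K⁻¹
Layer 2: α = (0.84 + 0.077×2)×10⁻⁴ = 0.994×10⁻⁴ K⁻¹
Layer 1: 2.842×10⁻⁴ × 140 × 0.74 = 0.02944312 m
Layer 2: 0.34 × 300 × 0.994×10⁻⁴ = 0.0101388 m
Δh = 0.02944312 + 0.0101388 = 0.03958192 m ≈ 39.6 mm

39.6 mm of thermosteric rise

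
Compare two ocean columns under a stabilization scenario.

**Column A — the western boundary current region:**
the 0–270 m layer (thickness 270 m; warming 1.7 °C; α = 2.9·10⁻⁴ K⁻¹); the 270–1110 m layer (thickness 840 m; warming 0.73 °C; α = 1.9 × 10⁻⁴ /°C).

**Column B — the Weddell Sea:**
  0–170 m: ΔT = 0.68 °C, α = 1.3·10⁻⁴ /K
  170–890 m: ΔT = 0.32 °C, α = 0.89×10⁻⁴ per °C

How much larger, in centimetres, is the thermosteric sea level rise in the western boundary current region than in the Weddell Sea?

21.4 cm

A 270 × 1.7 × 2.9×10⁻⁴ = 0.13311 m
A 270–1110 m: 0.73 × 840 × 1.9×10⁻⁴ = 0.116508 m
A total: 0.249618 m
B 0–170 m: 0.68 × 1.3×10⁻⁴ × 170 = 0.015028 m
B Layer 2: 720 × 0.32 × 0.89×10⁻⁴ = 0.0205056 m
B total: 0.0355336 m
Difference: 0.249618 − 0.0355336 = 0.2140844 m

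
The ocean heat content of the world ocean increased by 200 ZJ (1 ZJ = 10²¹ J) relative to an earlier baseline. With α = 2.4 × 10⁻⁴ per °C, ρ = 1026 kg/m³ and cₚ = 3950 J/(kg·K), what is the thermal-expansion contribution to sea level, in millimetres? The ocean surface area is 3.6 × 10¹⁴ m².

about 32.9 mm

Per unit area: Q = 200×10²¹ / (3.6×10¹⁴) ≈ 5.556×10⁸ J/m²
Δh = αQ/(ρcₚ) = 2.4×10⁻⁴ × 5.556×10⁸ / (1026 × 3950) ≈ 0.032903 m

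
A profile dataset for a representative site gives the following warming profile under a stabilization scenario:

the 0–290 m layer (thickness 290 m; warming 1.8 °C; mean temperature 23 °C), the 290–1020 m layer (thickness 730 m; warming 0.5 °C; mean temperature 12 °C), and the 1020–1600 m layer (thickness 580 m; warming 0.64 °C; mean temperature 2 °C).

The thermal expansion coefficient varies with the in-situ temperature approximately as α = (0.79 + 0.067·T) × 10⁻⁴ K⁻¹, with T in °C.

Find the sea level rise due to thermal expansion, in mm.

Layer 1: α = (0.79 + 0.067×23)×10⁻⁴ = 2.331×10⁻⁴ K⁻¹
Layer 2: α = (0.79 + 0.067×12)×10⁻⁴ = 1.594×10⁻⁴ K⁻¹
Layer 3: α = (0.79 + 0.067×2)×10⁻⁴ = 0.924×10⁻⁴ K⁻¹
290 × 1.8 × 2.331×10⁻⁴ = 0.1216782 m
290–1020 m: 730 × 1.594×10⁻⁴ × 0.5 = 0.058181 m
Layer 3: 580 × 0.924×10⁻⁴ × 0.64 = 0.03429888 m
Δh = 0.1216782 + 0.058181 + 0.03429888 = 0.21415808 m

Δh = 214 mm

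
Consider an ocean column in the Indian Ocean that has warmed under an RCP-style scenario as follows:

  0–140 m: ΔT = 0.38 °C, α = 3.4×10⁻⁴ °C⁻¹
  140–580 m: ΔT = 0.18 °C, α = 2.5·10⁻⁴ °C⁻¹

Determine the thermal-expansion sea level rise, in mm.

Δh ≈ 37.9 mm

0–140 m: 0.38 × 140 × 3.4×10⁻⁴ = 0.018088 m
2.5×10⁻⁴ × 440 × 0.18 = 0.01980 m
Δh = 0.018088 + 0.01980 = 0.037888 m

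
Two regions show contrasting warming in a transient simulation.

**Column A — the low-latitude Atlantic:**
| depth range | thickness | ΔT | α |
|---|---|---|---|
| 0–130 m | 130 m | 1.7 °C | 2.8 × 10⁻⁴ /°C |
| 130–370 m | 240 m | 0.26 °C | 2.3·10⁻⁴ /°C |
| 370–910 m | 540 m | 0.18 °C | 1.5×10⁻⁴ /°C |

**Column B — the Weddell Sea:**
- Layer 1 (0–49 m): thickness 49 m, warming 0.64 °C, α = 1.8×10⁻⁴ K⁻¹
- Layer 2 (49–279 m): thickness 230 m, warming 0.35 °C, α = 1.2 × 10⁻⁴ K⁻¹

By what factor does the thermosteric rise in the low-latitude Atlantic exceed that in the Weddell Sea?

5.93

A 130 × 2.8×10⁻⁴ × 1.7 = 0.06188 m
A 2.3×10⁻⁴ × 0.26 × 240 = 0.014352 m
A Layer 3: 0.18 × 1.5×10⁻⁴ × 540 = 0.01458 m
A total: 0.090812 m
B 1.8×10⁻⁴ × 0.64 × 49 = 0.0056448 m
B Layer 2: 230 × 1.2×10⁻⁴ × 0.35 = 0.00966 m
B total: 0.0153048 m
Ratio: 0.090812 / 0.0153048 ≈ 5.934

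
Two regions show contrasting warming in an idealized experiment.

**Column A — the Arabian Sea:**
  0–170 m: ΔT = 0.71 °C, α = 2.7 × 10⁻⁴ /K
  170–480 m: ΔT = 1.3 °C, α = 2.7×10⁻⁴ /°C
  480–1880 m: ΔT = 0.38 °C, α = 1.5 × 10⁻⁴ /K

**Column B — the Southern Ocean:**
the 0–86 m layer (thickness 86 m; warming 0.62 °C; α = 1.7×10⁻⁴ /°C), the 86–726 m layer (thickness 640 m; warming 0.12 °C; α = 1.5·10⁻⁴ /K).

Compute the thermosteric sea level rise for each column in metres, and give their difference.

A 0–170 m: 170 × 2.7×10⁻⁴ × 0.71 = 0.032589 m
A Layer 2: 2.7×10⁻⁴ × 310 × 1.3 = 0.10881 m
A Layer 3: 1400 × 0.38 × 1.5×10⁻⁴ = 0.07980 m
A total: 0.221199 m
B 0–86 m: 1.7×10⁻⁴ × 0.62 × 86 = 0.0090644 m
B 1.5×10⁻⁴ × 640 × 0.12 = 0.01152 m
B total: 0.0205844 m
Difference: 0.221199 − 0.0205844 = 0.2006146 m

A: 0.22 m; B: 0.021 m; difference 0.20 m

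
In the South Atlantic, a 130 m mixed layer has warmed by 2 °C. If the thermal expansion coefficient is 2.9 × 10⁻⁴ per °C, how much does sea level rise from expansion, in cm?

Δh = 7.54 cm

Δh = αΔT·H = 2.9×10⁻⁴ × 2 × 130 = 0.07540 m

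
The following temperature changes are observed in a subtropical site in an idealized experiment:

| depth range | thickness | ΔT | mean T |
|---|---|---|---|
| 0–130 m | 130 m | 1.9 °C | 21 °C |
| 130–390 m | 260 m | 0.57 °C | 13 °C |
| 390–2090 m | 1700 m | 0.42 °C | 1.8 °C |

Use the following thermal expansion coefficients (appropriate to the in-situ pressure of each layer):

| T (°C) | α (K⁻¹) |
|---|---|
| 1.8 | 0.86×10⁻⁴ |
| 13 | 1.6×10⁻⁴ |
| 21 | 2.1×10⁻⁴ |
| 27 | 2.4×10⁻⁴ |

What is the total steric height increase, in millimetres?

about 137 mm

Layer 1 at 21 °C → α = 2.1×10⁻⁴ K⁻¹
Layer 2 at 13 °C → α = 1.6×10⁻⁴ K⁻¹
Layer 3 at 1.8 °C → α = 0.86×10⁻⁴ K⁻¹
130 × 2.1×10⁻⁴ × 1.9 = 0.05187 m
Layer 2: 1.6×10⁻⁴ × 260 × 0.57 = 0.023712 m
Layer 3: 1700 × 0.42 × 0.86×10⁻⁴ = 0.061404 m
Δh = 0.05187 + 0.023712 + 0.061404 = 0.136986 m ≈ 137 mm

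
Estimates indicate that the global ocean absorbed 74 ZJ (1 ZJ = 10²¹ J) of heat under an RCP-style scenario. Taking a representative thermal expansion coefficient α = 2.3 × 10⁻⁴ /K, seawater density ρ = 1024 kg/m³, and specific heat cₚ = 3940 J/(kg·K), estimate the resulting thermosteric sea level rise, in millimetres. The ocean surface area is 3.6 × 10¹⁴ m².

Δh = 12 mm

Per unit area: Q = 74×10²¹ / (3.6×10¹⁴) ≈ 2.056×10⁸ J/m²
Δh = αQ/(ρcₚ) = 2.3×10⁻⁴ × 2.056×10⁸ / (1024 × 3940) ≈ 0.011721 m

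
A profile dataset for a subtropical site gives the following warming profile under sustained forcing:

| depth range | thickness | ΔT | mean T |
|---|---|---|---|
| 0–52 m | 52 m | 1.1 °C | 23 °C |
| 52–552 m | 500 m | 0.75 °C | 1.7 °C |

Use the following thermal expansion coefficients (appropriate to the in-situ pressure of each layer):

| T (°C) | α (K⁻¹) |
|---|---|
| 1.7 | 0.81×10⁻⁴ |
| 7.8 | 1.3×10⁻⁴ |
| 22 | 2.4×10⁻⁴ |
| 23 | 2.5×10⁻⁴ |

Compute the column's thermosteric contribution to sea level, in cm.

4.5 cm

Layer 1 at 23 °C → α = 2.5×10⁻⁴ K⁻¹
Layer 2 at 1.7 °C → α = 0.81×10⁻⁴ K⁻¹
Layer 1: 52 × 1.1 × 2.5×10⁻⁴ = 0.01430 m
Layer 2: 0.81×10⁻⁴ × 0.75 × 500 = 0.030375 m
Δh = 0.01430 + 0.030375 = 0.044675 m ≈ 4.5 cm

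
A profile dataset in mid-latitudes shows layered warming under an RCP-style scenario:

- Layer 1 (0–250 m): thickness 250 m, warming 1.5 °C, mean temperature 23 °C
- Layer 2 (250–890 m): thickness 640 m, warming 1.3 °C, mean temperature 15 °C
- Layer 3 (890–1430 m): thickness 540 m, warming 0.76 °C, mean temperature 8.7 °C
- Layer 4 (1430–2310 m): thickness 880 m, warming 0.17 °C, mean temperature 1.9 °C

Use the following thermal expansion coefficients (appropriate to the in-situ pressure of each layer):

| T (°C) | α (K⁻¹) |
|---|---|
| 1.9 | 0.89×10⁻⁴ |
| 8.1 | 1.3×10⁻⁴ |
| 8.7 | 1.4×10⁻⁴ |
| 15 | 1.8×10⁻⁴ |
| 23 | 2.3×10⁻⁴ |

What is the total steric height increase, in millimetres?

Δh = 307 mm

Layer 1 at 23 °C → α = 2.3×10⁻⁴ K⁻¹
Layer 2 at 15 °C → α = 1.8×10⁻⁴ K⁻¹
Layer 3 at 8.7 °C → α = 1.4×10⁻⁴ K⁻¹
Layer 4 at 1.9 °C → α = 0.89×10⁻⁴ K⁻¹
Layer 1: 1.5 × 250 × 2.3×10⁻⁴ = 0.08625 m
1.3 × 640 × 1.8×10⁻⁴ = 0.14976 m
Layer 3: 1.4×10⁻⁴ × 540 × 0.76 = 0.057456 m
1430–2310 m: 0.89×10⁻⁴ × 880 × 0.17 = 0.0133144 m
Δh = 0.08625 + 0.14976 + 0.057456 + 0.0133144 = 0.3067804 m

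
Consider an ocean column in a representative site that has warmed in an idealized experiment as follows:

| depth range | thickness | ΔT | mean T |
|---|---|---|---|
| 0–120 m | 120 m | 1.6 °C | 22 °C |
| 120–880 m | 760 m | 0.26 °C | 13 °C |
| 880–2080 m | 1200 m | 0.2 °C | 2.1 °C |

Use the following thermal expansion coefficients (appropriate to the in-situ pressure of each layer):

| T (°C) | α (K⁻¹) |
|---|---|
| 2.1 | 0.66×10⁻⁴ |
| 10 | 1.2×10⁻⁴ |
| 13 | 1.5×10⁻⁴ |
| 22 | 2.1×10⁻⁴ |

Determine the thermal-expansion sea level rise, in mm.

Δh = 86 mm

Layer 1 at 22 °C → α = 2.1×10⁻⁴ K⁻¹
Layer 2 at 13 °C → α = 1.5×10⁻⁴ K⁻¹
Layer 3 at 2.1 °C → α = 0.66×10⁻⁴ K⁻¹
Layer 1: 2.1×10⁻⁴ × 120 × 1.6 = 0.04032 m
120–880 m: 0.26 × 1.5×10⁻⁴ × 760 = 0.02964 m
1200 × 0.66×10⁻⁴ × 0.2 = 0.01584 m
Δh = 0.04032 + 0.02964 + 0.01584 = 0.08580 m ≈ 86 mm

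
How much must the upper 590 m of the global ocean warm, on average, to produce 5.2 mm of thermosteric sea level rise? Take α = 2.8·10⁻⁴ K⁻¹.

ΔT = Δh/(αH) = 0.0052 / (2.8×10⁻⁴ × 590) ≈ 0.03148 K

about 0.0315 K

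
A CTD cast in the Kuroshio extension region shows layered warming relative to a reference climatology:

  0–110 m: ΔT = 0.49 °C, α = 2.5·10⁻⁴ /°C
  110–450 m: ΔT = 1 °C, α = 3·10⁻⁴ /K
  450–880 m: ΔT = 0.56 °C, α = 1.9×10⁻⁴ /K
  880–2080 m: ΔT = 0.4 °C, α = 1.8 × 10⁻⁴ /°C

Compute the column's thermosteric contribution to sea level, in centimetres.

2.5×10⁻⁴ × 0.49 × 110 = 0.013475 m
Layer 2: 3×10⁻⁴ × 1 × 340 = 0.10200 m
430 × 1.9×10⁻⁴ × 0.56 = 0.045752 m
0.4 × 1200 × 1.8×10⁻⁴ = 0.08640 m
Δh = 0.013475 + 0.10200 + 0.045752 + 0.08640 = 0.247627 m

Δh = 24.8 cm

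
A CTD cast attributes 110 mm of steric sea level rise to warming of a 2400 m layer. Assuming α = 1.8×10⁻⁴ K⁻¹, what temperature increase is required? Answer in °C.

ΔT = Δh/(αH) = 0.11 / (1.8×10⁻⁴ × 2400) ≈ 0.2546 °C

about 0.255 °C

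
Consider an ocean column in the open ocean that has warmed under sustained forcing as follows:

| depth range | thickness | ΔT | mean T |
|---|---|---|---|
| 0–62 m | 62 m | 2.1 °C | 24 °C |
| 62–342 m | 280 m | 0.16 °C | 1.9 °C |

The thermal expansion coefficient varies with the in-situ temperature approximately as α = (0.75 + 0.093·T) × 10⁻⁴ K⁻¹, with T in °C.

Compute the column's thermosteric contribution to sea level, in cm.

Layer 1: α = (0.75 + 0.093×24)×10⁻⁴ = 2.982×10⁻⁴ K⁻¹
Layer 2: α = (0.75 + 0.093×1.9)×10⁻⁴ = 0.9267×10⁻⁴ K⁻¹
0–62 m: 2.982×10⁻⁴ × 2.1 × 62 = 0.03882564 m
0.16 × 0.9267×10⁻⁴ × 280 = 0.004151616 m
Δh = 0.03882564 + 0.004151616 = 0.042977256 m

about 4.3 cm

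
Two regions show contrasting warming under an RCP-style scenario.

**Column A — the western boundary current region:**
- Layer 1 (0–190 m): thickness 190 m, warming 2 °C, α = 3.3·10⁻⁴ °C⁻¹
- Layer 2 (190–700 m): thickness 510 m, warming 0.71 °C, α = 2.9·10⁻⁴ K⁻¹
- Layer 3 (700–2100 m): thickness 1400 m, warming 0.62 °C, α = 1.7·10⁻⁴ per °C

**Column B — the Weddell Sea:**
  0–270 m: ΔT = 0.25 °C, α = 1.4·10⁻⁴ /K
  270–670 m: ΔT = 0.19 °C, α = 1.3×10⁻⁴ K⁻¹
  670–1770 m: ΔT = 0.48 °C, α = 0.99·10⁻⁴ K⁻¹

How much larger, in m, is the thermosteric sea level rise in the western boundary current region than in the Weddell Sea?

0.306 m larger

A 0–190 m: 190 × 2 × 3.3×10⁻⁴ = 0.12540 m
A 2.9×10⁻⁴ × 510 × 0.71 = 0.105009 m
A 700–2100 m: 1.7×10⁻⁴ × 1400 × 0.62 = 0.14756 m
A total: 0.377969 m
B 0–270 m: 0.25 × 270 × 1.4×10⁻⁴ = 0.00945 m
B Layer 2: 0.19 × 400 × 1.3×10⁻⁴ = 0.00988 m
B 0.48 × 0.99×10⁻⁴ × 1100 = 0.052272 m
B total: 0.071602 m
Difference: 0.377969 − 0.071602 = 0.306367 m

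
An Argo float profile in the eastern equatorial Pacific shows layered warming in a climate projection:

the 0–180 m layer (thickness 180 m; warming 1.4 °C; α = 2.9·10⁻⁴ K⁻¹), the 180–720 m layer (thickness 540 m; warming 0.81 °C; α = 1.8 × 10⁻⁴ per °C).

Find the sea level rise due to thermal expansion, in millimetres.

Layer 1: 180 × 2.9×10⁻⁴ × 1.4 = 0.07308 m
1.8×10⁻⁴ × 540 × 0.81 = 0.078732 m
Δh = 0.07308 + 0.078732 = 0.151812 m

152 mm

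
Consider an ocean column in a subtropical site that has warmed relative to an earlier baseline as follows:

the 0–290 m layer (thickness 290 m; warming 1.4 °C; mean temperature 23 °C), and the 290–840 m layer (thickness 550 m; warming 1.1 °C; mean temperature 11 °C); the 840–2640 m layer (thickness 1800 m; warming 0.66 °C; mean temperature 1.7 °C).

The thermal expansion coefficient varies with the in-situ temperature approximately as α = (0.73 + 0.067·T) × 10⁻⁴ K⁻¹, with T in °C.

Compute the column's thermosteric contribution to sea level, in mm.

Δh ≈ 281 mm

Layer 1: α = (0.73 + 0.067×23)×10⁻⁴ = 2.271×10⁻⁴ K⁻¹
Layer 2: α = (0.73 + 0.067×11)×10⁻⁴ = 1.467×10⁻⁴ K⁻¹
Layer 3: α = (0.73 + 0.067×1.7)×10⁻⁴ = 0.8439×10⁻⁴ K⁻¹
1.4 × 2.271×10⁻⁴ × 290 = 0.0922026 m
Layer 2: 550 × 1.1 × 1.467×10⁻⁴ = 0.0887535 m
840–2640 m: 0.8439×10⁻⁴ × 0.66 × 1800 = 0.10025532 m
Δh = 0.0922026 + 0.0887535 + 0.10025532 = 0.28121142 m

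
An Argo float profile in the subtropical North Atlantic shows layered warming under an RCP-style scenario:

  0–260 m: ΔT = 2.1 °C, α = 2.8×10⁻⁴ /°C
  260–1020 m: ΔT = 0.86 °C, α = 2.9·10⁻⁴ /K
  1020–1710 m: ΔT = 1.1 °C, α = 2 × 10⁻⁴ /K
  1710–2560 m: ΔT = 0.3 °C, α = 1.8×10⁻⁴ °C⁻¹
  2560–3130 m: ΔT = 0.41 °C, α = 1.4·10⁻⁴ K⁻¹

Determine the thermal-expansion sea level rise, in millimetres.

Layer 1: 2.8×10⁻⁴ × 2.1 × 260 = 0.15288 m
Layer 2: 760 × 0.86 × 2.9×10⁻⁴ = 0.189544 m
1.1 × 2×10⁻⁴ × 690 = 0.15180 m
850 × 0.3 × 1.8×10⁻⁴ = 0.04590 m
Layer 5: 0.41 × 570 × 1.4×10⁻⁴ = 0.032718 m
Δh = 0.15288 + 0.189544 + 0.15180 + 0.04590 + 0.032718 = 0.572842 m ≈ 570 mm

Δh ≈ 570 mm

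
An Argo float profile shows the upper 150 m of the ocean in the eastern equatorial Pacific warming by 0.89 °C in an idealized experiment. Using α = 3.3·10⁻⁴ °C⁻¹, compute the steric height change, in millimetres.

Δh = αΔT·H = 3.3×10⁻⁴ × 0.89 × 150 = 0.044055 m

about 44.1 mm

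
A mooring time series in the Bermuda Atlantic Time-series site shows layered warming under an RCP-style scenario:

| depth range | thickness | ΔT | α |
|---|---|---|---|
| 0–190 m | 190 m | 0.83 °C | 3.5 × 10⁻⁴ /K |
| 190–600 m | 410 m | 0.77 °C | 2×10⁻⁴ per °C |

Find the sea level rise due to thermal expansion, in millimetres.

118 mm

Layer 1: 0.83 × 190 × 3.5×10⁻⁴ = 0.055195 m
190–600 m: 0.77 × 2×10⁻⁴ × 410 = 0.06314 m
Δh = 0.055195 + 0.06314 = 0.118335 m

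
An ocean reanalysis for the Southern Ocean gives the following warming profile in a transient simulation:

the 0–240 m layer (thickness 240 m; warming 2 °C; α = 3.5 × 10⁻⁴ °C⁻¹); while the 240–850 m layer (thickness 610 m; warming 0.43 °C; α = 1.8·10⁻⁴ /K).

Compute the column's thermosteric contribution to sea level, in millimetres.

0–240 m: 2 × 240 × 3.5×10⁻⁴ = 0.16800 m
1.8×10⁻⁴ × 610 × 0.43 = 0.047214 m
Δh = 0.16800 + 0.047214 = 0.215214 m

Δh ≈ 215 mm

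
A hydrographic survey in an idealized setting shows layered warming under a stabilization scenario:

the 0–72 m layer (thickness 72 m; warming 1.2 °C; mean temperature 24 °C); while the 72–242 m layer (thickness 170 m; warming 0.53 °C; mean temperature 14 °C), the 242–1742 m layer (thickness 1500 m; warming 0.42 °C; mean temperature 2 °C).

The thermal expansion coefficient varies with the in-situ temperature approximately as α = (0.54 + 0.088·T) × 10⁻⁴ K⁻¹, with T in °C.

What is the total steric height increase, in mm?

Layer 1: α = (0.54 + 0.088×24)×10⁻⁴ = 2.652×10⁻⁴ K⁻¹
Layer 2: α = (0.54 + 0.088×14)×10⁻⁴ = 1.772×10⁻⁴ K⁻¹
Layer 3: α = (0.54 + 0.088×2)×10⁻⁴ = 0.716×10⁻⁴ K⁻¹
Layer 1: 72 × 1.2 × 2.652×10⁻⁴ = 0.02291328 m
Layer 2: 1.772×10⁻⁴ × 0.53 × 170 = 0.01596572 m
242–1742 m: 1500 × 0.42 × 0.716×10⁻⁴ = 0.045108 m
Δh = 0.02291328 + 0.01596572 + 0.045108 = 0.083987 m

about 84 mm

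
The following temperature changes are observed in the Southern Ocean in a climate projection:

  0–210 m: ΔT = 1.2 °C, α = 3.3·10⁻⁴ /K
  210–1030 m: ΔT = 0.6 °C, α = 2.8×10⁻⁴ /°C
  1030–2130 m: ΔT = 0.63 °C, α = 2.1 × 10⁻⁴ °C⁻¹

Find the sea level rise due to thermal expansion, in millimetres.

3.3×10⁻⁴ × 1.2 × 210 = 0.08316 m
210–1030 m: 2.8×10⁻⁴ × 0.6 × 820 = 0.13776 m
1100 × 0.63 × 2.1×10⁻⁴ = 0.14553 m
Δh = 0.08316 + 0.13776 + 0.14553 = 0.36645 m ≈ 370 mm

370 mm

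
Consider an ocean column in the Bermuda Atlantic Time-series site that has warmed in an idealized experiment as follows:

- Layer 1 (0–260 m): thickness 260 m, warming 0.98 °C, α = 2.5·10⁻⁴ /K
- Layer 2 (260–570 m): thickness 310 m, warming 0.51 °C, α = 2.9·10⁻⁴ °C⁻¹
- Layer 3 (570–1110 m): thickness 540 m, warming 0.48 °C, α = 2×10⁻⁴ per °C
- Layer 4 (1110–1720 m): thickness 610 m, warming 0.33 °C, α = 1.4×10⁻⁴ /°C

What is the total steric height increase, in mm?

Δh = 190 mm

Layer 1: 0.98 × 260 × 2.5×10⁻⁴ = 0.06370 m
260–570 m: 310 × 2.9×10⁻⁴ × 0.51 = 0.045849 m
570–1110 m: 0.48 × 540 × 2×10⁻⁴ = 0.05184 m
1110–1720 m: 0.33 × 1.4×10⁻⁴ × 610 = 0.028182 m
Δh = 0.06370 + 0.045849 + 0.05184 + 0.028182 = 0.189571 m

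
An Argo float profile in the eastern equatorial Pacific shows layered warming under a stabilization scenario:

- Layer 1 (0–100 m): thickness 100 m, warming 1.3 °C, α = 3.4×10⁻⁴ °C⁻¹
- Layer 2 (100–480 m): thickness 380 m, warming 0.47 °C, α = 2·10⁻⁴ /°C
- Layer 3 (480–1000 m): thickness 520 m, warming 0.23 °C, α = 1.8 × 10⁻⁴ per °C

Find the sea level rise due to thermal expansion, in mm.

Δh = 101 mm

3.4×10⁻⁴ × 1.3 × 100 = 0.04420 m
2×10⁻⁴ × 0.47 × 380 = 0.03572 m
480–1000 m: 0.23 × 520 × 1.8×10⁻⁴ = 0.021528 m
Δh = 0.04420 + 0.03572 + 0.021528 = 0.101448 m ≈ 101 mm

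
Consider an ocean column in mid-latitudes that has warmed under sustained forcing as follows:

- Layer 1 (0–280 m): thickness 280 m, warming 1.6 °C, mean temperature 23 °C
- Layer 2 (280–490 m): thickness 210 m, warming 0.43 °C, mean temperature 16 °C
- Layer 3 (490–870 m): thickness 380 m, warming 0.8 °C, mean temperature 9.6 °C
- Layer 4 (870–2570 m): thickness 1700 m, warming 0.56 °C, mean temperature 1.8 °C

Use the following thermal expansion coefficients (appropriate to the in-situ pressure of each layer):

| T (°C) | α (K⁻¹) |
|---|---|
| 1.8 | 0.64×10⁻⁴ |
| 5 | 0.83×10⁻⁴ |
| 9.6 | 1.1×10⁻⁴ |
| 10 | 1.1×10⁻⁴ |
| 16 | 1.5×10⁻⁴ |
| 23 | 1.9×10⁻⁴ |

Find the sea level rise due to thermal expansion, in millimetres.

Layer 1 at 23 °C → α = 1.9×10⁻⁴ K⁻¹
Layer 2 at 16 °C → α = 1.5×10⁻⁴ K⁻¹
Layer 3 at 9.6 °C → α = 1.1×10⁻⁴ K⁻¹
Layer 4 at 1.8 °C → α = 0.64×10⁻⁴ K⁻¹
280 × 1.6 × 1.9×10⁻⁴ = 0.08512 m
280–490 m: 1.5×10⁻⁴ × 210 × 0.43 = 0.013545 m
Layer 3: 1.1×10⁻⁴ × 0.8 × 380 = 0.03344 m
0.64×10⁻⁴ × 0.56 × 1700 = 0.060928 m
Δh = 0.08512 + 0.013545 + 0.03344 + 0.060928 = 0.193033 m

Δh ≈ 190 mm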